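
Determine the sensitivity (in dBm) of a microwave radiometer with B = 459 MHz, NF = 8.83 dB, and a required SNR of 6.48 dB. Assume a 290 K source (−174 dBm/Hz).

Sensitivity = −174 + 10 log₁₀(B) + NF + SNR_min
= −174 + 86.62 + 8.83 + 6.48
= −72.07 dBm → −72.1 dBm

−72.1 dBm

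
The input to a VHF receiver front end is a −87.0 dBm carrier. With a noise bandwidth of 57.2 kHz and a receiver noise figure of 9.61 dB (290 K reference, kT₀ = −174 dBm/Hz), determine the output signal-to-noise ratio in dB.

Noise floor: N = −174 + 10 log₁₀(B) + NF
10 log₁₀(5.72×10⁴) = 47.57 dB
N = −174 + 47.57 + 9.61 = −116.82 dBm
SNR = P_sig − N = −87.0 − (−116.82) = 29.82 dB → 29.8 dB

29.8 dB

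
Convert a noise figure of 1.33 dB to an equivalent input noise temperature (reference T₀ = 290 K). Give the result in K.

104 K

F = 10^(1.33/10) = 1.35831
T_e = (F − 1)·T₀ = (1.35831 − 1) × 290 = 104 K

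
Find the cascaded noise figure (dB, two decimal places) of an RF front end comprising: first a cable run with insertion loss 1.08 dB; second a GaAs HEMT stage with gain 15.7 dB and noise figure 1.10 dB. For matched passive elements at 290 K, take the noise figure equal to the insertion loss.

2.18 dB

Convert to linear (a loss of L dB is a gain of −L dB): F_i = 10^(NF_i/10), G_i = 10^(G_i,dB/10)
  Stage 1: F_1 = 10^(1.08/10) = 1.282, G_1 = 10^(−1.08/10) = 0.7798
  Stage 2: F_2 = 10^(1.10/10) = 1.288, G_2 = 10^(15.7/10) = 37.15
Friis cascade:
  F = 1.282 + (1.288 − 1)/0.7798 = 1.652
NF = 10 log₁₀(1.652) = 2.18 dB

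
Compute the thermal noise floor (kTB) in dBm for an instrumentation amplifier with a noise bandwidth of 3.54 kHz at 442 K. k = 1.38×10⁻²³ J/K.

P_n = kTB = 1.38×10⁻²³ × 442 × 3.54×10³ = 2.16×10⁻¹⁷ W
In dBm: 10 log₁₀(2.16×10⁻¹⁷ / 10⁻³) = −136.7 dBm

−136.7 dBm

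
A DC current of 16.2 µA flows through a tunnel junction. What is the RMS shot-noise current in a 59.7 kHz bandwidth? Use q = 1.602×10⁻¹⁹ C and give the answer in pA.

I_n = √(2qI·B)
2qI·B = 2 × 1.602×10⁻¹⁹ × 1.62×10⁻⁵ × 5.97×10⁴ = 3.10×10⁻¹⁹ A²
I_n = √(3.10×10⁻¹⁹) = 5.57×10⁻¹⁰ A = 557 pA

557 pA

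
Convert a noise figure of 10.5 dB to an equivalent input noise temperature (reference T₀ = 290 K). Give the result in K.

F = 10^(10.5/10) = 11.2202
T_e = (F − 1)·T₀ = (11.2202 − 1) × 290 = 2964 K

2964 K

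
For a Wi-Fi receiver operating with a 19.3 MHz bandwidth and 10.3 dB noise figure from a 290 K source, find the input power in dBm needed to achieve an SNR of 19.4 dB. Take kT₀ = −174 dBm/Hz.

Sensitivity = −174 + 10 log₁₀(B) + NF + SNR_min
= −174 + 72.86 + 10.3 + 19.4
= −71.44 dBm → −71.4 dBm

−71.4 dBm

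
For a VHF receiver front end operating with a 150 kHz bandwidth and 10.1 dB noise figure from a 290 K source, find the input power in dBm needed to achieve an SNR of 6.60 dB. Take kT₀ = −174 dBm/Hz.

−105.5 dBm

Sensitivity = −174 + 10 log₁₀(B) + NF + SNR_min
= −174 + 51.76 + 10.1 + 6.60
= −105.54 dBm → −105.5 dBm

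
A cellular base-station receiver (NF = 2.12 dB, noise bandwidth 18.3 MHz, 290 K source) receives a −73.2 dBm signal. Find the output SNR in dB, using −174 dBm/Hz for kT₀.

26.1 dB

Noise floor: N = −174 + 10 log₁₀(B) + NF
10 log₁₀(1.83×10⁷) = 72.62 dB
N = −174 + 72.62 + 2.12 = −99.26 dBm
SNR = P_sig − N = −73.2 − (−99.26) = 26.06 dB → 26.1 dB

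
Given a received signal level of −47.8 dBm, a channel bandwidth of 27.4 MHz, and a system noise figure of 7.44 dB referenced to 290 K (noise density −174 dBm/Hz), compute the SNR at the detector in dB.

Noise floor: N = −174 + 10 log₁₀(B) + NF
10 log₁₀(2.74×10⁷) = 74.38 dB
N = −174 + 74.38 + 7.44 = −92.18 dBm
SNR = P_sig − N = −47.8 − (−92.18) = 44.38 dB → 44.4 dB

44.4 dB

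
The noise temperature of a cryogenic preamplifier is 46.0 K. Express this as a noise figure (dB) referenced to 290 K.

0.639 dB

F = 1 + T_e/T₀ = 1 + 46.0/290 = 1.15862
NF = 10 log₁₀(1.15862) = 0.639 dB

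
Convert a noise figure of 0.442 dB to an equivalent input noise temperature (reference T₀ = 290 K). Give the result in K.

F = 10^(0.442/10) = 1.10713
T_e = (F − 1)·T₀ = (1.10713 − 1) × 290 = 31.1 K

31.1 K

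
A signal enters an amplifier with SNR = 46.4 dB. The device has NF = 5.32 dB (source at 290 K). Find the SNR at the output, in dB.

By definition F = SNR_in/SNR_out, so in dB: SNR_out = SNR_in − NF
SNR_out = 46.4 − 5.32 = 41.08 dB

41.08 dB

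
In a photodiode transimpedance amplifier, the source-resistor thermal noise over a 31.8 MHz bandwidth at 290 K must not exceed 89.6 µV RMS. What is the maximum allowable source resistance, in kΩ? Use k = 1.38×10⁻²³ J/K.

15.8 kΩ

Johnson–Nyquist: V_n = √(4kTRB) ⇒ R = V_n² / (4kTB)
4kTB = 4 × 1.38×10⁻²³ × 290 × 3.18×10⁷ = 5.09×10⁻¹³
R = (8.96×10⁻⁵)² / 5.09×10⁻¹³ = 1.58×10⁴ Ω = 15.8 kΩ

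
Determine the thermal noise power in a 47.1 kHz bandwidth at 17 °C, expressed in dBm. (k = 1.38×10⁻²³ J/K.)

−127.2 dBm

T = 17 °C + 273.15 = 290.15 K
P_n = kTB = 1.38×10⁻²³ × 290.15 × 4.71×10⁴ = 1.89×10⁻¹⁶ W
In dBm: 10 log₁₀(1.89×10⁻¹⁶ / 10⁻³) = −127.2 dBm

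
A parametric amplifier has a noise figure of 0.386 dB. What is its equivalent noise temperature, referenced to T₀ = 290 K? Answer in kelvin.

27.0 K

F = 10^(0.386/10) = 1.09295
T_e = (F − 1)·T₀ = (1.09295 − 1) × 290 = 27.0 K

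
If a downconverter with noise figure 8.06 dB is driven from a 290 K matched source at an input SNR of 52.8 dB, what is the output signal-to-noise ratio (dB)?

44.74 dB

By definition F = SNR_in/SNR_out, so in dB: SNR_out = SNR_in − NF
SNR_out = 52.8 − 8.06 = 44.74 dB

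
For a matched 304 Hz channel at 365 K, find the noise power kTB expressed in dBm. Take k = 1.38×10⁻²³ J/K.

−148.1 dBm

P_n = kTB = 1.38×10⁻²³ × 365 × 3.04×10² = 1.53×10⁻¹⁸ W
In dBm: 10 log₁₀(1.53×10⁻¹⁸ / 10⁻³) = −148.1 dBm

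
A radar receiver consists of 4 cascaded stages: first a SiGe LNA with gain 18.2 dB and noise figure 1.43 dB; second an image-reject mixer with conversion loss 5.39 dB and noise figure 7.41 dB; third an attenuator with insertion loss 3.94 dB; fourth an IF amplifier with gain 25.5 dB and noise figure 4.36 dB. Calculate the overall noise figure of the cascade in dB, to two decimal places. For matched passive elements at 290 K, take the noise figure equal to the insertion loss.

Convert to linear (a loss of L dB is a gain of −L dB): F_i = 10^(NF_i/10), G_i = 10^(G_i,dB/10)
  Stage 1: F_1 = 10^(1.43/10) = 1.390, G_1 = 10^(18.2/10) = 66.07
  Stage 2: F_2 = 10^(7.41/10) = 5.508, G_2 = 10^(−5.39/10) = 0.2891
  Stage 3: F_3 = 10^(3.94/10) = 2.477, G_3 = 10^(−3.94/10) = 0.4036
  Stage 4: F_4 = 10^(4.36/10) = 2.729, G_4 = 10^(25.5/10) = 354.8
Friis cascade:
  F = 1.390 + (5.508 − 1)/66.07 + (2.477 − 1)/19.10 + (2.729 − 1)/7.709 = 1.760
NF = 10 log₁₀(1.760) = 2.45 dB

2.45 dB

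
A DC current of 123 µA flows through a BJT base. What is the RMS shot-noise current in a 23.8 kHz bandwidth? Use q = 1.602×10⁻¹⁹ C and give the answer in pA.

I_n = √(2qI·B)
2qI·B = 2 × 1.602×10⁻¹⁹ × 1.23×10⁻⁴ × 2.38×10⁴ = 9.38×10⁻¹⁹ A²
I_n = √(9.38×10⁻¹⁹) = 9.68×10⁻¹⁰ A = 968 pA

968 pA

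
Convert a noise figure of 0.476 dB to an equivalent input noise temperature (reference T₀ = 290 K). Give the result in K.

33.6 K

F = 10^(0.476/10) = 1.11584
T_e = (F − 1)·T₀ = (1.11584 − 1) × 290 = 33.6 K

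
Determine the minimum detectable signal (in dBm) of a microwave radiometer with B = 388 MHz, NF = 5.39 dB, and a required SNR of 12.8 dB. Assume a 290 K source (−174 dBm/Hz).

Sensitivity = −174 + 10 log₁₀(B) + NF + SNR_min
= −174 + 85.89 + 5.39 + 12.8
= −69.92 dBm → −69.9 dBm

−69.9 dBm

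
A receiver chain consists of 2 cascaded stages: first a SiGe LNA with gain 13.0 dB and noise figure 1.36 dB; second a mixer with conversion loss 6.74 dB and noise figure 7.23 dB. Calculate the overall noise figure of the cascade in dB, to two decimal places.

1.99 dB

Convert to linear (a loss of L dB is a gain of −L dB): F_i = 10^(NF_i/10), G_i = 10^(G_i,dB/10)
  Stage 1: F_1 = 10^(1.36/10) = 1.368, G_1 = 10^(13.0/10) = 19.95
  Stage 2: F_2 = 10^(7.23/10) = 5.284, G_2 = 10^(−6.74/10) = 0.2118
Friis cascade:
  F = 1.368 + (5.284 − 1)/19.95 = 1.582
NF = 10 log₁₀(1.582) = 1.99 dB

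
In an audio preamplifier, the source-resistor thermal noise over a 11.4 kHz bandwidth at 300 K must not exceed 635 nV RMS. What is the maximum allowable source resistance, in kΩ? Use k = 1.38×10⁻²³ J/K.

2.14 kΩ

Johnson–Nyquist: V_n = √(4kTRB) ⇒ R = V_n² / (4kTB)
4kTB = 4 × 1.38×10⁻²³ × 300 × 1.14×10⁴ = 1.89×10⁻¹⁶
R = (6.35×10⁻⁷)² / 1.89×10⁻¹⁶ = 2.14×10³ Ω = 2.14 kΩ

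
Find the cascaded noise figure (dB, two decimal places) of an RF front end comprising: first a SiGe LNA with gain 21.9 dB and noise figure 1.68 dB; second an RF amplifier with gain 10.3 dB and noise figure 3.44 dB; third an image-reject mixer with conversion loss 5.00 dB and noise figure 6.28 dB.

Convert to linear (a loss of L dB is a gain of −L dB): F_i = 10^(NF_i/10), G_i = 10^(G_i,dB/10)
  Stage 1: F_1 = 10^(1.68/10) = 1.472, G_1 = 10^(21.9/10) = 154.9
  Stage 2: F_2 = 10^(3.44/10) = 2.208, G_2 = 10^(10.3/10) = 10.72
  Stage 3: F_3 = 10^(6.28/10) = 4.246, G_3 = 10^(−5.00/10) = 0.3162
Friis cascade:
  F = 1.472 + (2.208 − 1)/154.9 + (4.246 − 1)/1660 = 1.482
NF = 10 log₁₀(1.482) = 1.71 dB

1.71 dB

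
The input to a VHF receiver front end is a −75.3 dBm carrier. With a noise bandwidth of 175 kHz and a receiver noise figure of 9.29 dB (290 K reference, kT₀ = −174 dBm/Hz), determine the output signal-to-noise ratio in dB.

Noise floor: N = −174 + 10 log₁₀(B) + NF
10 log₁₀(1.75×10⁵) = 52.43 dB
N = −174 + 52.43 + 9.29 = −112.28 dBm
SNR = P_sig − N = −75.3 − (−112.28) = 36.98 dB → 37.0 dB

37.0 dB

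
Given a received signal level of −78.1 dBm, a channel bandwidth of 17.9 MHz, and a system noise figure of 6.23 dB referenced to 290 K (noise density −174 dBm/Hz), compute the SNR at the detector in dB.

17.1 dB

Noise floor: N = −174 + 10 log₁₀(B) + NF
10 log₁₀(1.79×10⁷) = 72.53 dB
N = −174 + 72.53 + 6.23 = −95.24 dBm
SNR = P_sig − N = −78.1 − (−95.24) = 17.14 dB → 17.1 dB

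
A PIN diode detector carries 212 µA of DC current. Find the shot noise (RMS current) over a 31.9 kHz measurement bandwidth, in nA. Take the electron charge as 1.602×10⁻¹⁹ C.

1.47 nA

I_n = √(2qI·B)
2qI·B = 2 × 1.602×10⁻¹⁹ × 2.12×10⁻⁴ × 3.19×10⁴ = 2.17×10⁻¹⁸ A²
I_n = √(2.17×10⁻¹⁸) = 1.47×10⁻⁹ A = 1.47 nA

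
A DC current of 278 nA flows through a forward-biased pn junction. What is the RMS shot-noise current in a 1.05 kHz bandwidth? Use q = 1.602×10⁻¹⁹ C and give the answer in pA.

9.67 pA

I_n = √(2qI·B)
2qI·B = 2 × 1.602×10⁻¹⁹ × 2.78×10⁻⁷ × 1.05×10³ = 9.35×10⁻²³ A²
I_n = √(9.35×10⁻²³) = 9.67×10⁻¹² A = 9.67 pA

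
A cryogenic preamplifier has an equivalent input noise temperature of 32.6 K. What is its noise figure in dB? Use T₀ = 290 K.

F = 1 + T_e/T₀ = 1 + 32.6/290 = 1.11241
NF = 10 log₁₀(1.11241) = 0.463 dB

0.463 dB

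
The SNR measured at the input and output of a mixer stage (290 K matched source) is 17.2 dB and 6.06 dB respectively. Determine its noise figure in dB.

NF (dB) = SNR_in(dB) − SNR_out(dB) when the source is at T₀
NF = 17.2 − 6.06 = 11.14 dB

11.14 dB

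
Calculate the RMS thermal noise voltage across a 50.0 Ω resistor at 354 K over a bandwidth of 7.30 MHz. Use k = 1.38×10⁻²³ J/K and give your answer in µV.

2.67 µV

V_n = √(4kTRB)
4kTRB = 4 × 1.38×10⁻²³ × 354 × 5.00×10¹ × 7.30×10⁶ = 7.13×10⁻¹² V²
V_n = √(7.13×10⁻¹²) = 2.67×10⁻⁶ V = 2.67 µV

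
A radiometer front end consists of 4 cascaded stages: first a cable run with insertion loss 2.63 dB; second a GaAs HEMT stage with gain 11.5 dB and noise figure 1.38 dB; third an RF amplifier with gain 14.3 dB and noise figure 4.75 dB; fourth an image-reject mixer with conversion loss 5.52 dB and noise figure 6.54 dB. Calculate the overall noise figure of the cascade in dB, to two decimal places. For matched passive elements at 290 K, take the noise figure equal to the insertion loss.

Convert to linear (a loss of L dB is a gain of −L dB): F_i = 10^(NF_i/10), G_i = 10^(G_i,dB/10)
  Stage 1: F_1 = 10^(2.63/10) = 1.832, G_1 = 10^(−2.63/10) = 0.5458
  Stage 2: F_2 = 10^(1.38/10) = 1.374, G_2 = 10^(11.5/10) = 14.13
  Stage 3: F_3 = 10^(4.75/10) = 2.985, G_3 = 10^(14.3/10) = 26.92
  Stage 4: F_4 = 10^(6.54/10) = 4.508, G_4 = 10^(−5.52/10) = 0.2805
Friis cascade:
  F = 1.832 + (1.374 − 1)/0.5458 + (2.985 − 1)/7.709 + (4.508 − 1)/207.5 = 2.792
NF = 10 log₁₀(2.792) = 4.46 dB

4.46 dB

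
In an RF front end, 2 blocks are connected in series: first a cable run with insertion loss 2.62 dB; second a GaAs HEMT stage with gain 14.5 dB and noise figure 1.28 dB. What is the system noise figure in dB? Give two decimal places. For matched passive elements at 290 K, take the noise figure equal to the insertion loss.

Convert to linear (a loss of L dB is a gain of −L dB): F_i = 10^(NF_i/10), G_i = 10^(G_i,dB/10)
  Stage 1: F_1 = 10^(2.62/10) = 1.828, G_1 = 10^(−2.62/10) = 0.5470
  Stage 2: F_2 = 10^(1.28/10) = 1.343, G_2 = 10^(14.5/10) = 28.18
Friis cascade:
  F = 1.828 + (1.343 − 1)/0.5470 = 2.455
NF = 10 log₁₀(2.455) = 3.90 dB

3.90 dB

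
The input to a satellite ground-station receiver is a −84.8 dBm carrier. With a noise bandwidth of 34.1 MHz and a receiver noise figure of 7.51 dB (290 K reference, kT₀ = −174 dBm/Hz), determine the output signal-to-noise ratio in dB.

Noise floor: N = −174 + 10 log₁₀(B) + NF
10 log₁₀(3.41×10⁷) = 75.33 dB
N = −174 + 75.33 + 7.51 = −91.16 dBm
SNR = P_sig − N = −84.8 − (−91.16) = 6.36 dB → 6.4 dB

6.4 dB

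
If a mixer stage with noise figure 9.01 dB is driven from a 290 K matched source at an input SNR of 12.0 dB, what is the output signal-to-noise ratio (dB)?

2.99 dB

By definition F = SNR_in/SNR_out, so in dB: SNR_out = SNR_in − NF
SNR_out = 12.0 − 9.01 = 2.99 dB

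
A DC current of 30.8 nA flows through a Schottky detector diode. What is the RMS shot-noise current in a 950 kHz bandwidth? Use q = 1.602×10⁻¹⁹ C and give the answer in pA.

96.8 pA

I_n = √(2qI·B)
2qI·B = 2 × 1.602×10⁻¹⁹ × 3.08×10⁻⁸ × 9.50×10⁵ = 9.37×10⁻²¹ A²
I_n = √(9.37×10⁻²¹) = 9.68×10⁻¹¹ A = 96.8 pA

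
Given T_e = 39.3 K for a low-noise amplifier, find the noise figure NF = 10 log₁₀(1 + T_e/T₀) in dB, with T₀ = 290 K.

0.552 dB

F = 1 + T_e/T₀ = 1 + 39.3/290 = 1.13552
NF = 10 log₁₀(1.13552) = 0.552 dB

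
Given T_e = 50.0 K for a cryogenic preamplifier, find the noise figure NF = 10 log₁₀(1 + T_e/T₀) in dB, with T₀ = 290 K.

F = 1 + T_e/T₀ = 1 + 50.0/290 = 1.17241
NF = 10 log₁₀(1.17241) = 0.691 dB

0.691 dB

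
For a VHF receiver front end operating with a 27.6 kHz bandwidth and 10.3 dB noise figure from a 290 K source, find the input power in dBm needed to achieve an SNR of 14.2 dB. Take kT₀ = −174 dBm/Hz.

−105.1 dBm

Sensitivity = −174 + 10 log₁₀(B) + NF + SNR_min
= −174 + 44.41 + 10.3 + 14.2
= −105.09 dBm → −105.1 dBm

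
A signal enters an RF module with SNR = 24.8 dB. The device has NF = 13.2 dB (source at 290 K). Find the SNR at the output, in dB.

By definition F = SNR_in/SNR_out, so in dB: SNR_out = SNR_in − NF
SNR_out = 24.8 − 13.2 = 11.6 dB

11.6 dB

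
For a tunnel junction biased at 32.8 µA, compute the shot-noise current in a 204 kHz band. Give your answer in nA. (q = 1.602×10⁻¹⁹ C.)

1.46 nA

I_n = √(2qI·B)
2qI·B = 2 × 1.602×10⁻¹⁹ × 3.28×10⁻⁵ × 2.04×10⁵ = 2.14×10⁻¹⁸ A²
I_n = √(2.14×10⁻¹⁸) = 1.46×10⁻⁹ A = 1.46 nA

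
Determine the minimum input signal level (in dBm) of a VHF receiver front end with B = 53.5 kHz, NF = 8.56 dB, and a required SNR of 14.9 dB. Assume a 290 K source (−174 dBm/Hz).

−103.3 dBm

Sensitivity = −174 + 10 log₁₀(B) + NF + SNR_min
= −174 + 47.28 + 8.56 + 14.9
= −103.26 dBm → −103.3 dBm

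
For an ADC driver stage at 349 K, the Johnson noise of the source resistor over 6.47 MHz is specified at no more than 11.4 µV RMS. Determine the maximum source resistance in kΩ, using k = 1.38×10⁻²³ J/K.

Johnson–Nyquist: V_n = √(4kTRB) ⇒ R = V_n² / (4kTB)
4kTB = 4 × 1.38×10⁻²³ × 349 × 6.47×10⁶ = 1.25×10⁻¹³
R = (1.14×10⁻⁵)² / 1.25×10⁻¹³ = 1.04×10³ Ω = 1.04 kΩ

1.04 kΩ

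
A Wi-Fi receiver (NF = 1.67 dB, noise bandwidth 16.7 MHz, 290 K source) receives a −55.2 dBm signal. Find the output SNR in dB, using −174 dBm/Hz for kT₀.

Noise floor: N = −174 + 10 log₁₀(B) + NF
10 log₁₀(1.67×10⁷) = 72.23 dB
N = −174 + 72.23 + 1.67 = −100.10 dBm
SNR = P_sig − N = −55.2 − (−100.10) = 44.90 dB → 44.9 dB

44.9 dB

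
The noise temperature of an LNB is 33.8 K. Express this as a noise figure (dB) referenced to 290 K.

F = 1 + T_e/T₀ = 1 + 33.8/290 = 1.11655
NF = 10 log₁₀(1.11655) = 0.479 dB

0.479 dB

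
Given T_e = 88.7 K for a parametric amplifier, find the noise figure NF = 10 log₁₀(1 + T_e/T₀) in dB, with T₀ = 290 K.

F = 1 + T_e/T₀ = 1 + 88.7/290 = 1.30586
NF = 10 log₁₀(1.30586) = 1.16 dB

1.16 dB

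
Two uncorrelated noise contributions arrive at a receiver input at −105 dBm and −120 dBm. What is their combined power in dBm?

Convert to linear, add, convert back:
P₁ = 3.16×10⁻¹⁴ W, P₂ = 1.00×10⁻¹⁵ W
P_tot = 3.26×10⁻¹⁴ W → 10 log₁₀(P_tot / 10⁻³) = −104.9 dBm

−104.9 dBm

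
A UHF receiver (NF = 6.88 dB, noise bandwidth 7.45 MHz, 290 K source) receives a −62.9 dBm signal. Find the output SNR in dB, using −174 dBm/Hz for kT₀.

35.5 dB

Noise floor: N = −174 + 10 log₁₀(B) + NF
10 log₁₀(7.45×10⁶) = 68.72 dB
N = −174 + 68.72 + 6.88 = −98.40 dBm
SNR = P_sig − N = −62.9 − (−98.40) = 35.50 dB → 35.5 dB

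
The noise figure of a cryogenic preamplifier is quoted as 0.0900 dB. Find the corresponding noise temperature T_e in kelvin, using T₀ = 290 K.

6.07 K

F = 10^(0.0900/10) = 1.02094
T_e = (F − 1)·T₀ = (1.02094 − 1) × 290 = 6.07 K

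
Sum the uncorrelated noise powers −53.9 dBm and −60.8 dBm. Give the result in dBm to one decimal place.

−53.1 dBm

Convert to linear, add, convert back:
P₁ = 4.07×10⁻⁹ W, P₂ = 8.32×10⁻¹⁰ W
P_tot = 4.91×10⁻⁹ W → 10 log₁₀(P_tot / 10⁻³) = −53.1 dBm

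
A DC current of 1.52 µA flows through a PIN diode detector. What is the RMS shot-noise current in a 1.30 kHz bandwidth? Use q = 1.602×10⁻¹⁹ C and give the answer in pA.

25.2 pA

I_n = √(2qI·B)
2qI·B = 2 × 1.602×10⁻¹⁹ × 1.52×10⁻⁶ × 1.30×10³ = 6.33×10⁻²² A²
I_n = √(6.33×10⁻²²) = 2.52×10⁻¹¹ A = 25.2 pA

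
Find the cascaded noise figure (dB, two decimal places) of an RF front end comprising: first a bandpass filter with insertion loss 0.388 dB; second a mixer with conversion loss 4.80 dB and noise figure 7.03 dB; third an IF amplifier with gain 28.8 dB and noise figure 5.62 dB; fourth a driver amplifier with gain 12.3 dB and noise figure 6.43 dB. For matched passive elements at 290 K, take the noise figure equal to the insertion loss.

11.55 dB

Convert to linear (a loss of L dB is a gain of −L dB): F_i = 10^(NF_i/10), G_i = 10^(G_i,dB/10)
  Stage 1: F_1 = 10^(0.388/10) = 1.093, G_1 = 10^(−0.388/10) = 0.9145
  Stage 2: F_2 = 10^(7.03/10) = 5.047, G_2 = 10^(−4.80/10) = 0.3311
  Stage 3: F_3 = 10^(5.62/10) = 3.648, G_3 = 10^(28.8/10) = 758.6
  Stage 4: F_4 = 10^(6.43/10) = 4.395, G_4 = 10^(12.3/10) = 16.98
Friis cascade:
  F = 1.093 + (5.047 − 1)/0.9145 + (3.648 − 1)/0.3028 + (4.395 − 1)/229.7 = 14.28
NF = 10 log₁₀(14.28) = 11.55 dB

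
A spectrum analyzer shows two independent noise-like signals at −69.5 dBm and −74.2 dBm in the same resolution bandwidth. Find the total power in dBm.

−68.2 dBm

Convert to linear, add, convert back:
P₁ = 1.12×10⁻¹⁰ W, P₂ = 3.80×10⁻¹¹ W
P_tot = 1.50×10⁻¹⁰ W → 10 log₁₀(P_tot / 10⁻³) = −68.2 dBm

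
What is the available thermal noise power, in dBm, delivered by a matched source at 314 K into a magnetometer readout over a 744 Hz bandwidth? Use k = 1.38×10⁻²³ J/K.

P_n = kTB = 1.38×10⁻²³ × 314 × 7.44×10² = 3.22×10⁻¹⁸ W
In dBm: 10 log₁₀(3.22×10⁻¹⁸ / 10⁻³) = −144.9 dBm

−144.9 dBm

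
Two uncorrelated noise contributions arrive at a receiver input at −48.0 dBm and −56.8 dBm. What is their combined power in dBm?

−47.5 dBm

Convert to linear, add, convert back:
P₁ = 1.58×10⁻⁸ W, P₂ = 2.09×10⁻⁹ W
P_tot = 1.79×10⁻⁸ W → 10 log₁₀(P_tot / 10⁻³) = −47.5 dBm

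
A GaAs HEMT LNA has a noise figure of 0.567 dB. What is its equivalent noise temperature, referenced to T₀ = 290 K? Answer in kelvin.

40.4 K

F = 10^(0.567/10) = 1.13946
T_e = (F − 1)·T₀ = (1.13946 − 1) × 290 = 40.4 K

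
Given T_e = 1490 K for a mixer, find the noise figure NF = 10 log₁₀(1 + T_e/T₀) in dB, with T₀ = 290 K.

7.88 dB

F = 1 + T_e/T₀ = 1 + 1490/290 = 6.13793
NF = 10 log₁₀(6.13793) = 7.88 dB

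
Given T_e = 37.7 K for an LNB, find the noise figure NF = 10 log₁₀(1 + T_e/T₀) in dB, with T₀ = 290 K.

0.531 dB

F = 1 + T_e/T₀ = 1 + 37.7/290 = 1.13
NF = 10 log₁₀(1.13) = 0.531 dB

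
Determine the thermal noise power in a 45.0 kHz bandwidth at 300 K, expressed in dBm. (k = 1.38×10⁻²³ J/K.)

P_n = kTB = 1.38×10⁻²³ × 300 × 4.50×10⁴ = 1.86×10⁻¹⁶ W
In dBm: 10 log₁₀(1.86×10⁻¹⁶ / 10⁻³) = −127.3 dBm

−127.3 dBm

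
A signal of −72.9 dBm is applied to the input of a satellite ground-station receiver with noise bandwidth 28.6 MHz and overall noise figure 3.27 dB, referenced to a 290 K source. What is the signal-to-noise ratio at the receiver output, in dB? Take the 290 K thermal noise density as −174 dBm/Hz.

23.3 dB

Noise floor: N = −174 + 10 log₁₀(B) + NF
10 log₁₀(2.86×10⁷) = 74.56 dB
N = −174 + 74.56 + 3.27 = −96.17 dBm
SNR = P_sig − N = −72.9 − (−96.17) = 23.27 dB → 23.3 dB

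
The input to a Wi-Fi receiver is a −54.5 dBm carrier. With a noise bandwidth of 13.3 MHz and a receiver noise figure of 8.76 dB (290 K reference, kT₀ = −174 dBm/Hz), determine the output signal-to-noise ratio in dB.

Noise floor: N = −174 + 10 log₁₀(B) + NF
10 log₁₀(1.33×10⁷) = 71.24 dB
N = −174 + 71.24 + 8.76 = −94.00 dBm
SNR = P_sig − N = −54.5 − (−94.00) = 39.50 dB → 39.5 dB

39.5 dB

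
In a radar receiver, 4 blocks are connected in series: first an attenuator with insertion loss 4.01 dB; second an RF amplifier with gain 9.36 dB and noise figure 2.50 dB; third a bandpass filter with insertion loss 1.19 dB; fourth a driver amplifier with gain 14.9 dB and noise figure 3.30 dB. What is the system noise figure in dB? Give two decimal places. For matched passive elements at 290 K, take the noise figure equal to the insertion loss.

6.99 dB

Convert to linear (a loss of L dB is a gain of −L dB): F_i = 10^(NF_i/10), G_i = 10^(G_i,dB/10)
  Stage 1: F_1 = 10^(4.01/10) = 2.518, G_1 = 10^(−4.01/10) = 0.3972
  Stage 2: F_2 = 10^(2.50/10) = 1.778, G_2 = 10^(9.36/10) = 8.630
  Stage 3: F_3 = 10^(1.19/10) = 1.315, G_3 = 10^(−1.19/10) = 0.7603
  Stage 4: F_4 = 10^(3.30/10) = 2.138, G_4 = 10^(14.9/10) = 30.90
Friis cascade:
  F = 2.518 + (1.778 − 1)/0.3972 + (1.315 − 1)/3.428 + (2.138 − 1)/2.606 = 5.006
NF = 10 log₁₀(5.006) = 6.99 dB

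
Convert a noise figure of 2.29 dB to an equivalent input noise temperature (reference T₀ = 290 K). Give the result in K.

201 K

F = 10^(2.29/10) = 1.69434
T_e = (F − 1)·T₀ = (1.69434 − 1) × 290 = 201 K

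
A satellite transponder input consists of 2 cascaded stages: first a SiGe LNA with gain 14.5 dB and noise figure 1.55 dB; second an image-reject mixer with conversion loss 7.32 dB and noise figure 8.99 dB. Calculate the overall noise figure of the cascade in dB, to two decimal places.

Convert to linear (a loss of L dB is a gain of −L dB): F_i = 10^(NF_i/10), G_i = 10^(G_i,dB/10)
  Stage 1: F_1 = 10^(1.55/10) = 1.429, G_1 = 10^(14.5/10) = 28.18
  Stage 2: F_2 = 10^(8.99/10) = 7.925, G_2 = 10^(−7.32/10) = 0.1854
Friis cascade:
  F = 1.429 + (7.925 − 1)/28.18 = 1.675
NF = 10 log₁₀(1.675) = 2.24 dB

2.24 dB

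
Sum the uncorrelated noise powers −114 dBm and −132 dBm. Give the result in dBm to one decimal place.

−113.9 dBm

Convert to linear, add, convert back:
P₁ = 3.98×10⁻¹⁵ W, P₂ = 6.31×10⁻¹⁷ W
P_tot = 4.04×10⁻¹⁵ W → 10 log₁₀(P_tot / 10⁻³) = −113.9 dBm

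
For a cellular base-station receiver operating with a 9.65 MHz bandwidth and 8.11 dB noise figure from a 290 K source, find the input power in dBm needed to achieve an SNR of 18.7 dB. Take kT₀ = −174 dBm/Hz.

Sensitivity = −174 + 10 log₁₀(B) + NF + SNR_min
= −174 + 69.85 + 8.11 + 18.7
= −77.34 dBm → −77.3 dBm

−77.3 dBm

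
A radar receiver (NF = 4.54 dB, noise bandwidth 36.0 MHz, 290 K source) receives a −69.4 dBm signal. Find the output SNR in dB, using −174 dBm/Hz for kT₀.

24.5 dB

Noise floor: N = −174 + 10 log₁₀(B) + NF
10 log₁₀(3.60×10⁷) = 75.56 dB
N = −174 + 75.56 + 4.54 = −93.90 dBm
SNR = P_sig − N = −69.4 − (−93.90) = 24.50 dB → 24.5 dB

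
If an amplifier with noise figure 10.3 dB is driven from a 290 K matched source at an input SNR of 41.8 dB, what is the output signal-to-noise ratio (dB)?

By definition F = SNR_in/SNR_out, so in dB: SNR_out = SNR_in − NF
SNR_out = 41.8 − 10.3 = 31.5 dB

31.5 dB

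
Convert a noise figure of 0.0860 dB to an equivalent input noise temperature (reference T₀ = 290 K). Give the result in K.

F = 10^(0.0860/10) = 1.02
T_e = (F − 1)·T₀ = (1.02 − 1) × 290 = 5.80 K

5.80 K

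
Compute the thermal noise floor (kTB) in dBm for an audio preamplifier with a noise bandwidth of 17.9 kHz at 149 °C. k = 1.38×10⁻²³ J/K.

T = 149 °C + 273.15 = 422.15 K
P_n = kTB = 1.38×10⁻²³ × 422.15 × 1.79×10⁴ = 1.04×10⁻¹⁶ W
In dBm: 10 log₁₀(1.04×10⁻¹⁶ / 10⁻³) = −129.8 dBm

−129.8 dBm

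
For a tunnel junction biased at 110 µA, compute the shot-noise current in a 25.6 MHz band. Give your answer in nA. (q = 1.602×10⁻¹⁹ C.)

30.0 nA

I_n = √(2qI·B)
2qI·B = 2 × 1.602×10⁻¹⁹ × 1.10×10⁻⁴ × 2.56×10⁷ = 9.02×10⁻¹⁶ A²
I_n = √(9.02×10⁻¹⁶) = 3.00×10⁻⁸ A = 30.0 nA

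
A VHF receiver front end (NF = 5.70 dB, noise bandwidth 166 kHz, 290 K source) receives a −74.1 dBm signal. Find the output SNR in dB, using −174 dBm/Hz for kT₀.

42.0 dB

Noise floor: N = −174 + 10 log₁₀(B) + NF
10 log₁₀(1.66×10⁵) = 52.2 dB
N = −174 + 52.2 + 5.70 = −116.10 dBm
SNR = P_sig − N = −74.1 − (−116.10) = 42.00 dB → 42.0 dB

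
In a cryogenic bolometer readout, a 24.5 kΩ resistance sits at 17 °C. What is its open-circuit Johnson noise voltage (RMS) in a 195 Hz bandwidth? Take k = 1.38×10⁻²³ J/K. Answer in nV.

T = 17 °C + 273.15 = 290.15 K
V_n = √(4kTRB)
4kTRB = 4 × 1.38×10⁻²³ × 290.15 × 2.45×10⁴ × 1.95×10² = 7.65×10⁻¹⁴ V²
V_n = √(7.65×10⁻¹⁴) = 2.77×10⁻⁷ V = 277 nV

277 nV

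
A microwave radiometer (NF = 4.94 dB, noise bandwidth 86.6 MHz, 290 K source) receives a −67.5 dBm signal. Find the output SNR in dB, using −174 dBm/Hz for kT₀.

22.2 dB

Noise floor: N = −174 + 10 log₁₀(B) + NF
10 log₁₀(8.66×10⁷) = 79.38 dB
N = −174 + 79.38 + 4.94 = −89.68 dBm
SNR = P_sig − N = −67.5 − (−89.68) = 22.18 dB → 22.2 dB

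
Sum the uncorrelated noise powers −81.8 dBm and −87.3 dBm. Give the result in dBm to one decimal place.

Convert to linear, add, convert back:
P₁ = 6.61×10⁻¹² W, P₂ = 1.86×10⁻¹² W
P_tot = 8.47×10⁻¹² W → 10 log₁₀(P_tot / 10⁻³) = −80.7 dBm

−80.7 dBm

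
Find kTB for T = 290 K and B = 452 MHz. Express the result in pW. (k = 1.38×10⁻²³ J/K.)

P_n = kTB = 1.38×10⁻²³ × 290 × 4.52×10⁸ = 1.81×10⁻¹² W = 1.81 pW

1.81 pW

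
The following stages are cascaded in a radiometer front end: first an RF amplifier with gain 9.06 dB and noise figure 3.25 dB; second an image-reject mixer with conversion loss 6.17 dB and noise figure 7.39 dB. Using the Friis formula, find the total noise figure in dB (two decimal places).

Convert to linear (a loss of L dB is a gain of −L dB): F_i = 10^(NF_i/10), G_i = 10^(G_i,dB/10)
  Stage 1: F_1 = 10^(3.25/10) = 2.113, G_1 = 10^(9.06/10) = 8.054
  Stage 2: F_2 = 10^(7.39/10) = 5.483, G_2 = 10^(−6.17/10) = 0.2415
Friis cascade:
  F = 2.113 + (5.483 − 1)/8.054 = 2.670
NF = 10 log₁₀(2.670) = 4.27 dB

4.27 dB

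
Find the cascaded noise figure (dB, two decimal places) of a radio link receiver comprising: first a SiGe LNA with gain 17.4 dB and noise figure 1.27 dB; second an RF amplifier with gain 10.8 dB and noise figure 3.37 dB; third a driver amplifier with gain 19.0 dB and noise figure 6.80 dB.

1.36 dB

Convert to linear (a loss of L dB is a gain of −L dB): F_i = 10^(NF_i/10), G_i = 10^(G_i,dB/10)
  Stage 1: F_1 = 10^(1.27/10) = 1.340, G_1 = 10^(17.4/10) = 54.95
  Stage 2: F_2 = 10^(3.37/10) = 2.173, G_2 = 10^(10.8/10) = 12.02
  Stage 3: F_3 = 10^(6.80/10) = 4.786, G_3 = 10^(19.0/10) = 79.43
Friis cascade:
  F = 1.340 + (2.173 − 1)/54.95 + (4.786 − 1)/660.7 = 1.367
NF = 10 log₁₀(1.367) = 1.36 dB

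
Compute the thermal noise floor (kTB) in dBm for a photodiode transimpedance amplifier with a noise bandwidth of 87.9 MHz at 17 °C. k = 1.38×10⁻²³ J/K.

T = 17 °C + 273.15 = 290.15 K
P_n = kTB = 1.38×10⁻²³ × 290.15 × 8.79×10⁷ = 3.52×10⁻¹³ W
In dBm: 10 log₁₀(3.52×10⁻¹³ / 10⁻³) = −94.5 dBm

−94.5 dBm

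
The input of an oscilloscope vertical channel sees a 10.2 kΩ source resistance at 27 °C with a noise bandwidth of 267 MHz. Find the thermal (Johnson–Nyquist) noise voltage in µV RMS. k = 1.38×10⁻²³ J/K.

212 µV

T = 27 °C + 273.15 = 300.15 K
V_n = √(4kTRB)
4kTRB = 4 × 1.38×10⁻²³ × 300.15 × 1.02×10⁴ × 2.67×10⁸ = 4.51×10⁻⁸ V²
V_n = √(4.51×10⁻⁸) = 2.12×10⁻⁴ V = 212 µV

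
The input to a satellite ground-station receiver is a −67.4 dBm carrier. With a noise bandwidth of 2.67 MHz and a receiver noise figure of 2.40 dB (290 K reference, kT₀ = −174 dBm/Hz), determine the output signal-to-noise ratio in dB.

Noise floor: N = −174 + 10 log₁₀(B) + NF
10 log₁₀(2.67×10⁶) = 64.27 dB
N = −174 + 64.27 + 2.40 = −107.33 dBm
SNR = P_sig − N = −67.4 − (−107.33) = 39.93 dB → 39.9 dB

39.9 dB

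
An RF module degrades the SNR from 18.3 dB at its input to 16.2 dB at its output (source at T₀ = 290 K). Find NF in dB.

NF (dB) = SNR_in(dB) − SNR_out(dB) when the source is at T₀
NF = 18.3 − 16.2 = 2.1 dB

2.1 dB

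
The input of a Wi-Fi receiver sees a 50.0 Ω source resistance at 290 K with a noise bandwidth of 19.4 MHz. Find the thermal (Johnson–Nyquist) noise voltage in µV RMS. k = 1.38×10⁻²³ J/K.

3.94 µV

V_n = √(4kTRB)
4kTRB = 4 × 1.38×10⁻²³ × 290 × 5.00×10¹ × 1.94×10⁷ = 1.55×10⁻¹¹ V²
V_n = √(1.55×10⁻¹¹) = 3.94×10⁻⁶ V = 3.94 µV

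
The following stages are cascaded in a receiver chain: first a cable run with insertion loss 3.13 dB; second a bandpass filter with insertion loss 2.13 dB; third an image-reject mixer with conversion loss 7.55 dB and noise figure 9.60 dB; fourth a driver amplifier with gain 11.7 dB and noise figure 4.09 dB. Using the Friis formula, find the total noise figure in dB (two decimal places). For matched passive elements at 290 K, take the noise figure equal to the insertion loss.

Convert to linear (a loss of L dB is a gain of −L dB): F_i = 10^(NF_i/10), G_i = 10^(G_i,dB/10)
  Stage 1: F_1 = 10^(3.13/10) = 2.056, G_1 = 10^(−3.13/10) = 0.4864
  Stage 2: F_2 = 10^(2.13/10) = 1.633, G_2 = 10^(−2.13/10) = 0.6124
  Stage 3: F_3 = 10^(9.60/10) = 9.120, G_3 = 10^(−7.55/10) = 0.1758
  Stage 4: F_4 = 10^(4.09/10) = 2.564, G_4 = 10^(11.7/10) = 14.79
Friis cascade:
  F = 2.056 + (1.633 − 1)/0.4864 + (9.120 − 1)/0.2979 + (2.564 − 1)/0.05236 = 60.50
NF = 10 log₁₀(60.50) = 17.82 dB

17.82 dB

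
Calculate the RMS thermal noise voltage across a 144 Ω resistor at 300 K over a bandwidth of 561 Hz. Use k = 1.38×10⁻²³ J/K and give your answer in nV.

V_n = √(4kTRB)
4kTRB = 4 × 1.38×10⁻²³ × 300 × 1.44×10² × 5.61×10² = 1.34×10⁻¹⁵ V²
V_n = √(1.34×10⁻¹⁵) = 3.66×10⁻⁸ V = 36.6 nV

36.6 nV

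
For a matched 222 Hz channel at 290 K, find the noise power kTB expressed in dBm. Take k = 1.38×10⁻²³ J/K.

P_n = kTB = 1.38×10⁻²³ × 290 × 2.22×10² = 8.88×10⁻¹⁹ W
In dBm: 10 log₁₀(8.88×10⁻¹⁹ / 10⁻³) = −150.5 dBm

−150.5 dBm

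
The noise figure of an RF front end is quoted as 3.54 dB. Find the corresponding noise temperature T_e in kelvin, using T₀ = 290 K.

365 K

F = 10^(3.54/10) = 2.25944
T_e = (F − 1)·T₀ = (2.25944 − 1) × 290 = 365 K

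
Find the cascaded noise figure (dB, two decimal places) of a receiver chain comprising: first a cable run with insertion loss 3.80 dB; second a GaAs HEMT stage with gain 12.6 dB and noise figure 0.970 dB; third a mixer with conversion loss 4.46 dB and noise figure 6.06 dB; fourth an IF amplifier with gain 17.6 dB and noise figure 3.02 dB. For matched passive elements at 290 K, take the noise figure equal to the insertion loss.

Convert to linear (a loss of L dB is a gain of −L dB): F_i = 10^(NF_i/10), G_i = 10^(G_i,dB/10)
  Stage 1: F_1 = 10^(3.80/10) = 2.399, G_1 = 10^(−3.80/10) = 0.4169
  Stage 2: F_2 = 10^(0.970/10) = 1.250, G_2 = 10^(12.6/10) = 18.20
  Stage 3: F_3 = 10^(6.06/10) = 4.036, G_3 = 10^(−4.46/10) = 0.3581
  Stage 4: F_4 = 10^(3.02/10) = 2.004, G_4 = 10^(17.6/10) = 57.54
Friis cascade:
  F = 2.399 + (1.250 − 1)/0.4169 + (4.036 − 1)/7.586 + (2.004 − 1)/2.716 = 3.769
NF = 10 log₁₀(3.769) = 5.76 dB

5.76 dB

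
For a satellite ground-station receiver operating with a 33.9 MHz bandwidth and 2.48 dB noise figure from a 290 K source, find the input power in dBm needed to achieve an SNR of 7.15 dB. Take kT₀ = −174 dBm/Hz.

Sensitivity = −174 + 10 log₁₀(B) + NF + SNR_min
= −174 + 75.3 + 2.48 + 7.15
= −89.07 dBm → −89.1 dBm

−89.1 dBm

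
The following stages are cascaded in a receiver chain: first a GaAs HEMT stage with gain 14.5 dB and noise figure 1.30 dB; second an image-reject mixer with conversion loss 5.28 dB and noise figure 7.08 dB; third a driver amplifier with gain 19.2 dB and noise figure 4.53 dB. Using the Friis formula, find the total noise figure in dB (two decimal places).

Convert to linear (a loss of L dB is a gain of −L dB): F_i = 10^(NF_i/10), G_i = 10^(G_i,dB/10)
  Stage 1: F_1 = 10^(1.30/10) = 1.349, G_1 = 10^(14.5/10) = 28.18
  Stage 2: F_2 = 10^(7.08/10) = 5.105, G_2 = 10^(−5.28/10) = 0.2965
  Stage 3: F_3 = 10^(4.53/10) = 2.838, G_3 = 10^(19.2/10) = 83.18
Friis cascade:
  F = 1.349 + (5.105 − 1)/28.18 + (2.838 − 1)/8.356 = 1.715
NF = 10 log₁₀(1.715) = 2.34 dB

2.34 dB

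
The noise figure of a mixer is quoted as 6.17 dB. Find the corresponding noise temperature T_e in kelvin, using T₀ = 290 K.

F = 10^(6.17/10) = 4.14
T_e = (F − 1)·T₀ = (4.14 − 1) × 290 = 911 K

911 K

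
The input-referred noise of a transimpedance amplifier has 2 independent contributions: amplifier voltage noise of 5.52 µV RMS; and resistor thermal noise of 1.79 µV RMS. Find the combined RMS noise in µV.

Uncorrelated sources add in power (mean-square): V_tot = √(ΣV_i²)
V_tot = √[(5.52×10⁻⁶)² + (1.79×10⁻⁶)²] = 5.80×10⁻⁶ V = 5.80 µV

5.80 µV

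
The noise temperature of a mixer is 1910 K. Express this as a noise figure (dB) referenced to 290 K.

F = 1 + T_e/T₀ = 1 + 1910/290 = 7.58621
NF = 10 log₁₀(7.58621) = 8.80 dB

8.80 dB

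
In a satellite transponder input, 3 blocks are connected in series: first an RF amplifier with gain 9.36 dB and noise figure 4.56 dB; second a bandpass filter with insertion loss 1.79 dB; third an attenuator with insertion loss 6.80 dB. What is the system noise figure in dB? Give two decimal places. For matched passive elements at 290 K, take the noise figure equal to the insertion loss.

5.54 dB

Convert to linear (a loss of L dB is a gain of −L dB): F_i = 10^(NF_i/10), G_i = 10^(G_i,dB/10)
  Stage 1: F_1 = 10^(4.56/10) = 2.858, G_1 = 10^(9.36/10) = 8.630
  Stage 2: F_2 = 10^(1.79/10) = 1.510, G_2 = 10^(−1.79/10) = 0.6622
  Stage 3: F_3 = 10^(6.80/10) = 4.786, G_3 = 10^(−6.80/10) = 0.2089
Friis cascade:
  F = 2.858 + (1.510 − 1)/8.630 + (4.786 − 1)/5.715 = 3.579
NF = 10 log₁₀(3.579) = 5.54 dB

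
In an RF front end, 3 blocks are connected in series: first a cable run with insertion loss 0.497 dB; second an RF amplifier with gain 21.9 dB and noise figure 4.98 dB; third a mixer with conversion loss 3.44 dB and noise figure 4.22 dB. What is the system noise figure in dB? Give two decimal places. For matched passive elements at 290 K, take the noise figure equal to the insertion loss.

5.49 dB

Convert to linear (a loss of L dB is a gain of −L dB): F_i = 10^(NF_i/10), G_i = 10^(G_i,dB/10)
  Stage 1: F_1 = 10^(0.497/10) = 1.121, G_1 = 10^(−0.497/10) = 0.8919
  Stage 2: F_2 = 10^(4.98/10) = 3.148, G_2 = 10^(21.9/10) = 154.9
  Stage 3: F_3 = 10^(4.22/10) = 2.642, G_3 = 10^(−3.44/10) = 0.4529
Friis cascade:
  F = 1.121 + (3.148 − 1)/0.8919 + (2.642 − 1)/138.1 = 3.541
NF = 10 log₁₀(3.541) = 5.49 dB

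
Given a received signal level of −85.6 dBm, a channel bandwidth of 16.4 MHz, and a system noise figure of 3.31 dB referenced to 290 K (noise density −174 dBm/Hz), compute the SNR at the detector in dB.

Noise floor: N = −174 + 10 log₁₀(B) + NF
10 log₁₀(1.64×10⁷) = 72.15 dB
N = −174 + 72.15 + 3.31 = −98.54 dBm
SNR = P_sig − N = −85.6 − (−98.54) = 12.94 dB → 12.9 dB

12.9 dB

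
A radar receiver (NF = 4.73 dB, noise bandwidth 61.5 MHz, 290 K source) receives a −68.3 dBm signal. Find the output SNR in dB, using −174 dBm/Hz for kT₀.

23.1 dB

Noise floor: N = −174 + 10 log₁₀(B) + NF
10 log₁₀(6.15×10⁷) = 77.89 dB
N = −174 + 77.89 + 4.73 = −91.38 dBm
SNR = P_sig − N = −68.3 − (−91.38) = 23.08 dB → 23.1 dB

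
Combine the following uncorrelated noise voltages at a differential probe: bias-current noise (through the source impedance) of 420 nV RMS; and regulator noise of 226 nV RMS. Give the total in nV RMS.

Uncorrelated sources add in power (mean-square): V_tot = √(ΣV_i²)
V_tot = √[(4.20×10⁻⁷)² + (2.26×10⁻⁷)²] = 4.77×10⁻⁷ V = 477 nV

477 nV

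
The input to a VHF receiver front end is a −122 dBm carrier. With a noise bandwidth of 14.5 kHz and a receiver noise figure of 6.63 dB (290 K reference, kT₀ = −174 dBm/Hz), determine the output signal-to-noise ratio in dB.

Noise floor: N = −174 + 10 log₁₀(B) + NF
10 log₁₀(1.45×10⁴) = 41.61 dB
N = −174 + 41.61 + 6.63 = −125.76 dBm
SNR = P_sig − N = −122 − (−125.76) = 3.76 dB → 3.8 dB

3.8 dB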